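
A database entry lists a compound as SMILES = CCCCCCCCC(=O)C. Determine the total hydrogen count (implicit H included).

Walk through each heavy atom and fill implicit hydrogens from standard valence (C 4, N 3, O 2, S 2, halogen 1):
  atom 1: C, bond orders sum to 1 (valence 4) → 3 H
  atom 2: C, bond orders sum to 2 (valence 4) → 2 H
  atom 3: C, bond orders sum to 2 (valence 4) → 2 H
  atom 4: C, bond orders sum to 2 (valence 4) → 2 H
  atom 5: C, bond orders sum to 2 (valence 4) → 2 H
  atom 6: C, bond orders sum to 2 (valence 4) → 2 H
  atom 7: C, bond orders sum to 2 (valence 4) → 2 H
  atom 8: C, bond orders sum to 2 (valence 4) → 2 H
  atom 9: C, bond orders sum to 4 (valence 4) → 0 H
  atom 10: O, bond orders sum to 2 (valence 2) → 0 H
  atom 11: C, bond orders sum to 1 (valence 4) → 3 H
Total hydrogens: 20.

20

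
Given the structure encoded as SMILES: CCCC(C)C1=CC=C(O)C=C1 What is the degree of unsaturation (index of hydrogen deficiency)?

Degree of unsaturation = (number of rings) + (number of π bonds).
Ring closures in the SMILES: 1.
π bonds: 3 double bonds (each 1 DoU) → 3 DoU from unsaturation.
Total DoU = 1 + 3 = 4.

4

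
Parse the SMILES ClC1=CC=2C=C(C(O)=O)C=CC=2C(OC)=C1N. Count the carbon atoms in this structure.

Count every carbon token in the SMILES (each C, including those in ring-closure positions and inside branches).
Carbon count: 12.

12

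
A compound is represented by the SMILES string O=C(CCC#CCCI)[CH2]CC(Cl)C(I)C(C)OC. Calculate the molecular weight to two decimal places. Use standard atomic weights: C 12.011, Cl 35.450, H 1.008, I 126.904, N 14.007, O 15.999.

First, the molecular formula is C14H21ClI2O2 (counting implicit H from valence).
  C: 14 × 12.011 = 168.154
  Cl: 1 × 35.450 = 35.450
  H: 21 × 1.008 = 21.168
  I: 2 × 126.904 = 253.808
  O: 2 × 15.999 = 31.998
Sum: 14×12.011 + 1×35.450 + 21×1.008 + 2×126.904 + 2×15.999 = 510.578 → 510.58 g/mol.

510.58 g/mol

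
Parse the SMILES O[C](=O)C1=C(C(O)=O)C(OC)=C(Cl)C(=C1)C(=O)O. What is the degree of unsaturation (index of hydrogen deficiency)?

Degree of unsaturation = (number of rings) + (number of π bonds).
Ring closures in the SMILES: 1.
π bonds: 6 double bonds (each 1 DoU) → 6 DoU from unsaturation.
Total DoU = 1 + 6 = 7.

7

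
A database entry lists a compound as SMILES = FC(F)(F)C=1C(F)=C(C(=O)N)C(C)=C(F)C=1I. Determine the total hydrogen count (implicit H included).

Walk through each heavy atom and fill implicit hydrogens from standard valence (C 4, N 3, O 2, S 2, halogen 1):
  atom 1: F (halogen, monovalent) → 0 H
  atom 2: C, bond orders sum to 4 (valence 4) → 0 H
  atom 3: F (halogen, monovalent) → 0 H
  atom 4: F (halogen, monovalent) → 0 H
  atom 5: C, bond orders sum to 4 (valence 4) → 0 H
  atom 6: C, bond orders sum to 4 (valence 4) → 0 H
  atom 7: F (halogen, monovalent) → 0 H
  atom 8: C, bond orders sum to 4 (valence 4) → 0 H
  atom 9: C, bond orders sum to 4 (valence 4) → 0 H
  atom 10: O, bond orders sum to 2 (valence 2) → 0 H
  atom 11: N, bond orders sum to 1 (valence 3) → 2 H
  atom 12: C, bond orders sum to 4 (valence 4) → 0 H
  atom 13: C, bond orders sum to 1 (valence 4) → 3 H
  atom 14: C, bond orders sum to 4 (valence 4) → 0 H
  atom 15: F (halogen, monovalent) → 0 H
  atom 16: C, bond orders sum to 4 (valence 4) → 0 H
  atom 17: I (halogen, monovalent) → 0 H
Total hydrogens: 5.

5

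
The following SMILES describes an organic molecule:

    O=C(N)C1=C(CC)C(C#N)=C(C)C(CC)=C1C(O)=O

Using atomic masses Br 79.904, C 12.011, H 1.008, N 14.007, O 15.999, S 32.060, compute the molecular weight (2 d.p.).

First, the molecular formula is C14H16N2O3 (counting implicit H from valence).
  C: 14 × 12.011 = 168.154
  H: 16 × 1.008 = 16.128
  N: 2 × 14.007 = 28.014
  O: 3 × 15.999 = 47.997
Sum: 14×12.011 + 16×1.008 + 2×14.007 + 3×15.999 = 260.293 → 260.29 g/mol.

260.29 g/mol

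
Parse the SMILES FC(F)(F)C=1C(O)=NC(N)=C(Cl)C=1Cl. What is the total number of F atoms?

3

Scan the SMILES for F atoms (remember two-letter symbols like Cl and Br are single atoms).
Fluorine count: 3.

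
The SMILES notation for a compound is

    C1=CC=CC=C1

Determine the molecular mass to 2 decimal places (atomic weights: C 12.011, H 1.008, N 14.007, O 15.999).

First, the molecular formula is C6H6 (counting implicit H from valence).
  C: 6 × 12.011 = 72.066
  H: 6 × 1.008 = 6.048
Sum: 6×12.011 + 6×1.008 = 78.114 → 78.11 g/mol.

78.11 g/mol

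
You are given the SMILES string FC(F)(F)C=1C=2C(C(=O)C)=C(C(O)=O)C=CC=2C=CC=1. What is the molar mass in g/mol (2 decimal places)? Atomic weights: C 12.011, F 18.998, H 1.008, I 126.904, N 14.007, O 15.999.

282.22 g/mol

First, the molecular formula is C14H9F3O3 (counting implicit H from valence).
  C: 14 × 12.011 = 168.154
  F: 3 × 18.998 = 56.994
  H: 9 × 1.008 = 9.072
  O: 3 × 15.999 = 47.997
Sum: 14×12.011 + 3×18.998 + 9×1.008 + 3×15.999 = 282.217 → 282.22 g/mol.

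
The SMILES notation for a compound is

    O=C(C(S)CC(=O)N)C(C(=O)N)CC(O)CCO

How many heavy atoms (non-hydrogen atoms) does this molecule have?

18

Every atom symbol written in the SMILES (organic subset) is one heavy atom; implicit H are not written.
Heavy atoms by element → C:10, N:2, O:5, S:1.
Total: 18.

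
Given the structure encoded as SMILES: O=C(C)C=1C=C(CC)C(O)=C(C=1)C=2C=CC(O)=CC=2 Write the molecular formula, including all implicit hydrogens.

Walk through each heavy atom and fill implicit hydrogens from standard valence (C 4, N 3, O 2, S 2, halogen 1):
  atom 1: O, bond orders sum to 2 (valence 2) → 0 H
  atom 2: C, bond orders sum to 4 (valence 4) → 0 H
  atom 3: C, bond orders sum to 1 (valence 4) → 3 H
  atom 4: C, bond orders sum to 4 (valence 4) → 0 H
  atom 5: C, bond orders sum to 3 (valence 4) → 1 H
  atom 6: C, bond orders sum to 4 (valence 4) → 0 H
  atom 7: C, bond orders sum to 2 (valence 4) → 2 H
  atom 8: C, bond orders sum to 1 (valence 4) → 3 H
  atom 9: C, bond orders sum to 4 (valence 4) → 0 H
  atom 10: O, bond orders sum to 1 (valence 2) → 1 H
  atom 11: C, bond orders sum to 4 (valence 4) → 0 H
  atom 12: C, bond orders sum to 3 (valence 4) → 1 H
  atom 13: C, bond orders sum to 4 (valence 4) → 0 H
  atom 14: C, bond orders sum to 3 (valence 4) → 1 H
  atom 15: C, bond orders sum to 3 (valence 4) → 1 H
  atom 16: C, bond orders sum to 4 (valence 4) → 0 H
  atom 17: O, bond orders sum to 1 (valence 2) → 1 H
  atom 18: C, bond orders sum to 3 (valence 4) → 1 H
  atom 19: C, bond orders sum to 3 (valence 4) → 1 H
Totals → C:16, H:16, O:3.
In Hill order: C16H16O3.

C16H16O3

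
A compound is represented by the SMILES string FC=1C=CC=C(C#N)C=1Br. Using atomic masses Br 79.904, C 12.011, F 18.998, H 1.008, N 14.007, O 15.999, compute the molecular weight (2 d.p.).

First, the molecular formula is C7H3BrFN (counting implicit H from valence).
  Br: 1 × 79.904 = 79.904
  C: 7 × 12.011 = 84.077
  F: 1 × 18.998 = 18.998
  H: 3 × 1.008 = 3.024
  N: 1 × 14.007 = 14.007
Sum: 1×79.904 + 7×12.011 + 1×18.998 + 3×1.008 + 1×14.007 = 200.010 → 200.01 g/mol.

200.01 g/mol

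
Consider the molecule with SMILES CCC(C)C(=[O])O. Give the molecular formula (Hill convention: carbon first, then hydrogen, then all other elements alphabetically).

C5H10O2

Walk through each heavy atom and fill implicit hydrogens from standard valence (C 4, N 3, O 2, S 2, halogen 1):
  atom 1: C, bond orders sum to 1 (valence 4) → 3 H
  atom 2: C, bond orders sum to 2 (valence 4) → 2 H
  atom 3: C, bond orders sum to 3 (valence 4) → 1 H
  atom 4: C, bond orders sum to 1 (valence 4) → 3 H
  atom 5: C, bond orders sum to 4 (valence 4) → 0 H
  atom 6: O with explicit H count 0
  atom 7: O, bond orders sum to 1 (valence 2) → 1 H
Totals → C:5, H:10, O:2.
In Hill order: C5H10O2.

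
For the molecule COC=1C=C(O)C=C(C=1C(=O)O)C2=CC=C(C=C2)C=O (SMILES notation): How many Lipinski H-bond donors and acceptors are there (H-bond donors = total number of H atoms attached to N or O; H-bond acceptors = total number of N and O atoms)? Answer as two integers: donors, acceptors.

2, 5

Donors: find every N or O and count the H atoms it carries.
  atom 2 (O): bond orders sum to 2 → 0 H
  atom 6 (O): bond orders sum to 1 → 1 H
  atom 11 (O): bond orders sum to 2 → 0 H
  atom 12 (O): bond orders sum to 1 → 1 H
  atom 20 (O): bond orders sum to 2 → 0 H
Lipinski HBD = 2.
Acceptors: N atoms = 0, O atoms = 5 → HBA = 5.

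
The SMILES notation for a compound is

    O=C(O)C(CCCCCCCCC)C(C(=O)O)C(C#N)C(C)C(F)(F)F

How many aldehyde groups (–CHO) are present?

Scan the SMILES for the aldehyde motif — none present.
Groups that are present: 2 carboxylic acid, 1 nitrile.

0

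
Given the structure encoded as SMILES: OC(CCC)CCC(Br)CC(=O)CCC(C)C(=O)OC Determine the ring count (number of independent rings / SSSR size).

0

In SMILES, each pair of matching ring-closure digits denotes one ring-closing bond; the number of such bonds equals the number of independent rings.
Ring-closure bonds here: 0.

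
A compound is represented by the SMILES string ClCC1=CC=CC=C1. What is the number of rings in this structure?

1

In SMILES, each pair of matching ring-closure digits denotes one ring-closing bond; the number of such bonds equals the number of independent rings.
Ring-closure bonds here: 1.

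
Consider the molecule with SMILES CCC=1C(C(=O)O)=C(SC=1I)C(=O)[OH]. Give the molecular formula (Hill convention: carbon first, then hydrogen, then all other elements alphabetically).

Walk through each heavy atom and fill implicit hydrogens from standard valence (C 4, N 3, O 2, S 2, halogen 1):
  atom 1: C, bond orders sum to 1 (valence 4) → 3 H
  atom 2: C, bond orders sum to 2 (valence 4) → 2 H
  atom 3: C, bond orders sum to 4 (valence 4) → 0 H
  atom 4: C, bond orders sum to 4 (valence 4) → 0 H
  atom 5: C, bond orders sum to 4 (valence 4) → 0 H
  atom 6: O, bond orders sum to 2 (valence 2) → 0 H
  atom 7: O, bond orders sum to 1 (valence 2) → 1 H
  atom 8: C, bond orders sum to 4 (valence 4) → 0 H
  atom 9: S, bond orders sum to 2 (valence 2) → 0 H
  atom 10: C, bond orders sum to 4 (valence 4) → 0 H
  atom 11: I (halogen, monovalent) → 0 H
  atom 12: C, bond orders sum to 4 (valence 4) → 0 H
  atom 13: O, bond orders sum to 2 (valence 2) → 0 H
  atom 14: O with explicit H count 1
Totals → C:8, H:7, I:1, O:4, S:1.
In Hill order: C8H7IO4S.

C8H7IO4S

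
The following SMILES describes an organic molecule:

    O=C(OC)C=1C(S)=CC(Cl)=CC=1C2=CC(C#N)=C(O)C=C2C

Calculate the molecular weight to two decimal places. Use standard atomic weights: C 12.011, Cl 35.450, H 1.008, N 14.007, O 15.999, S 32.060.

333.79 g/mol

First, the molecular formula is C16H12ClNO3S (counting implicit H from valence).
  C: 16 × 12.011 = 192.176
  Cl: 1 × 35.450 = 35.450
  H: 12 × 1.008 = 12.096
  N: 1 × 14.007 = 14.007
  O: 3 × 15.999 = 47.997
  S: 1 × 32.060 = 32.060
Sum: 16×12.011 + 1×35.450 + 12×1.008 + 1×14.007 + 3×15.999 + 1×32.060 = 333.786 → 333.79 g/mol.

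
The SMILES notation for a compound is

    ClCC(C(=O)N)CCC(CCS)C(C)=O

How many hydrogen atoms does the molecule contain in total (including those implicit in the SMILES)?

Walk through each heavy atom and fill implicit hydrogens from standard valence (C 4, N 3, O 2, S 2, halogen 1):
  atom 1: Cl (halogen, monovalent) → 0 H
  atom 2: C, bond orders sum to 2 (valence 4) → 2 H
  atom 3: C, bond orders sum to 3 (valence 4) → 1 H
  atom 4: C, bond orders sum to 4 (valence 4) → 0 H
  atom 5: O, bond orders sum to 2 (valence 2) → 0 H
  atom 6: N, bond orders sum to 1 (valence 3) → 2 H
  atom 7: C, bond orders sum to 2 (valence 4) → 2 H
  atom 8: C, bond orders sum to 2 (valence 4) → 2 H
  atom 9: C, bond orders sum to 3 (valence 4) → 1 H
  atom 10: C, bond orders sum to 2 (valence 4) → 2 H
  atom 11: C, bond orders sum to 2 (valence 4) → 2 H
  atom 12: S, bond orders sum to 1 (valence 2) → 1 H
  atom 13: C, bond orders sum to 4 (valence 4) → 0 H
  atom 14: C, bond orders sum to 1 (valence 4) → 3 H
  atom 15: O, bond orders sum to 2 (valence 2) → 0 H
Total hydrogens: 18.

18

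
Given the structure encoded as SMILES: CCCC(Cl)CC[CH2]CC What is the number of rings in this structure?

0

In SMILES, each pair of matching ring-closure digits denotes one ring-closing bond; the number of such bonds equals the number of independent rings.
Ring-closure bonds here: 0.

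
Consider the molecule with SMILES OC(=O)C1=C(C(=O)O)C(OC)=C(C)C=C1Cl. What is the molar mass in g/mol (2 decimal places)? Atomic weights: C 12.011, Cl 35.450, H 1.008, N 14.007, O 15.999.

First, the molecular formula is C10H9ClO5 (counting implicit H from valence).
  C: 10 × 12.011 = 120.110
  Cl: 1 × 35.450 = 35.450
  H: 9 × 1.008 = 9.072
  O: 5 × 15.999 = 79.995
Sum: 10×12.011 + 1×35.450 + 9×1.008 + 5×15.999 = 244.627 → 244.63 g/mol.

244.63 g/mol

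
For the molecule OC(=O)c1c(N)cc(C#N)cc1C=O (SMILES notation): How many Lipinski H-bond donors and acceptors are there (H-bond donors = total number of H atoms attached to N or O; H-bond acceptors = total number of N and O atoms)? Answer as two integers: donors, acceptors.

3, 5

Donors: find every N or O and count the H atoms it carries.
  atom 1 (O): bond orders sum to 1 → 1 H
  atom 3 (O): bond orders sum to 2 → 0 H
  atom 6 (N): bond orders sum to 1 → 2 H
  atom 10 (N): bond orders sum to 3 → 0 H
  atom 14 (O): bond orders sum to 2 → 0 H
Lipinski HBD = 3.
Acceptors: N atoms = 2, O atoms = 3 → HBA = 5.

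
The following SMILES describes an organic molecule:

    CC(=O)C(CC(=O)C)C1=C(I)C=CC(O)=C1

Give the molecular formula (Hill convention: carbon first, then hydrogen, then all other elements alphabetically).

Walk through each heavy atom and fill implicit hydrogens from standard valence (C 4, N 3, O 2, S 2, halogen 1):
  atom 1: C, bond orders sum to 1 (valence 4) → 3 H
  atom 2: C, bond orders sum to 4 (valence 4) → 0 H
  atom 3: O, bond orders sum to 2 (valence 2) → 0 H
  atom 4: C, bond orders sum to 3 (valence 4) → 1 H
  atom 5: C, bond orders sum to 2 (valence 4) → 2 H
  atom 6: C, bond orders sum to 4 (valence 4) → 0 H
  atom 7: O, bond orders sum to 2 (valence 2) → 0 H
  atom 8: C, bond orders sum to 1 (valence 4) → 3 H
  atom 9: C, bond orders sum to 4 (valence 4) → 0 H
  atom 10: C, bond orders sum to 4 (valence 4) → 0 H
  atom 11: I (halogen, monovalent) → 0 H
  atom 12: C, bond orders sum to 3 (valence 4) → 1 H
  atom 13: C, bond orders sum to 3 (valence 4) → 1 H
  atom 14: C, bond orders sum to 4 (valence 4) → 0 H
  atom 15: O, bond orders sum to 1 (valence 2) → 1 H
  atom 16: C, bond orders sum to 3 (valence 4) → 1 H
Totals → C:12, H:13, I:1, O:3.
In Hill order: C12H13IO3.

C12H13IO3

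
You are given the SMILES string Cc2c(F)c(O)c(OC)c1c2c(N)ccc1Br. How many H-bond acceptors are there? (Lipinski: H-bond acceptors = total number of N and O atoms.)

N atoms: 1; O atoms: 2.
Lipinski HBA = 1 + 2 = 3.

3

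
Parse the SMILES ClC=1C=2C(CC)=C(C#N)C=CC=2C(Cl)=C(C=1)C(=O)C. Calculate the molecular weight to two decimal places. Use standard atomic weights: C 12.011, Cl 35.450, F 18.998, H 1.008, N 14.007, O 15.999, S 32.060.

292.16 g/mol

First, the molecular formula is C15H11Cl2NO (counting implicit H from valence).
  C: 15 × 12.011 = 180.165
  Cl: 2 × 35.450 = 70.900
  H: 11 × 1.008 = 11.088
  N: 1 × 14.007 = 14.007
  O: 1 × 15.999 = 15.999
Sum: 15×12.011 + 2×35.450 + 11×1.008 + 1×14.007 + 1×15.999 = 292.159 → 292.16 g/mol.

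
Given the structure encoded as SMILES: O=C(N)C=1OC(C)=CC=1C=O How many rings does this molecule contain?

In SMILES, each pair of matching ring-closure digits denotes one ring-closing bond; the number of such bonds equals the number of independent rings.
Ring-closure bonds here: 1.

1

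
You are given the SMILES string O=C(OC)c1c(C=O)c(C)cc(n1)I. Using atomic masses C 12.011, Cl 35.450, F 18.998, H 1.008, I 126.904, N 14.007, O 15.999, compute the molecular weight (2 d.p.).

305.07 g/mol

First, the molecular formula is C9H8INO3 (counting implicit H from valence).
  C: 9 × 12.011 = 108.099
  H: 8 × 1.008 = 8.064
  I: 1 × 126.904 = 126.904
  N: 1 × 14.007 = 14.007
  O: 3 × 15.999 = 47.997
Sum: 9×12.011 + 8×1.008 + 1×126.904 + 1×14.007 + 3×15.999 = 305.071 → 305.07 g/mol.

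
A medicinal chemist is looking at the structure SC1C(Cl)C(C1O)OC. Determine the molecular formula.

C5H9ClO2S

Walk through each heavy atom and fill implicit hydrogens from standard valence (C 4, N 3, O 2, S 2, halogen 1):
  atom 1: S, bond orders sum to 1 (valence 2) → 1 H
  atom 2: C, bond orders sum to 3 (valence 4) → 1 H
  atom 3: C, bond orders sum to 3 (valence 4) → 1 H
  atom 4: Cl (halogen, monovalent) → 0 H
  atom 5: C, bond orders sum to 3 (valence 4) → 1 H
  atom 6: C, bond orders sum to 3 (valence 4) → 1 H
  atom 7: O, bond orders sum to 1 (valence 2) → 1 H
  atom 8: O, bond orders sum to 2 (valence 2) → 0 H
  atom 9: C, bond orders sum to 1 (valence 4) → 3 H
Totals → C:5, H:9, Cl:1, O:2, S:1.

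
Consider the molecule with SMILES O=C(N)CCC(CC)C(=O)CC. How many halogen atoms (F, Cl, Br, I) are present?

Scan the SMILES for the halogen motif — none present.
Groups that are present: 1 amide, 1 ketone.

0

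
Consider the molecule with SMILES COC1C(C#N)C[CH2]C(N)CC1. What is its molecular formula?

Walk through each heavy atom and fill implicit hydrogens from standard valence (C 4, N 3, O 2, S 2, halogen 1):
  atom 1: C, bond orders sum to 1 (valence 4) → 3 H
  atom 2: O, bond orders sum to 2 (valence 2) → 0 H
  atom 3: C, bond orders sum to 3 (valence 4) → 1 H
  atom 4: C, bond orders sum to 3 (valence 4) → 1 H
  atom 5: C, bond orders sum to 4 (valence 4) → 0 H
  atom 6: N, bond orders sum to 3 (valence 3) → 0 H
  atom 7: C, bond orders sum to 2 (valence 4) → 2 H
  atom 8: C with explicit H count 2
  atom 9: C, bond orders sum to 3 (valence 4) → 1 H
  atom 10: N, bond orders sum to 1 (valence 3) → 2 H
  atom 11: C, bond orders sum to 2 (valence 4) → 2 H
  atom 12: C, bond orders sum to 2 (valence 4) → 2 H
Totals → C:9, H:16, N:2, O:1.

C9H16N2O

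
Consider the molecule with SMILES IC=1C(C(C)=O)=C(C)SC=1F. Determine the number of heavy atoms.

11

Every atom symbol written in the SMILES (organic subset) is one heavy atom; implicit H are not written.
Heavy atoms by element → C:7, F:1, I:1, O:1, S:1.
Total: 11.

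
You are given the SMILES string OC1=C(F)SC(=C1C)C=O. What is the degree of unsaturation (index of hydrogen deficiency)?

Molecular formula: C6H5FO2S.
DoU = (2C + 2 + N − H − X) / 2, where X is the halogen count and O/S are ignored.
    = (2·6 + 2 + 0 − 5 − 1) / 2 = 8 / 2 = 4.

4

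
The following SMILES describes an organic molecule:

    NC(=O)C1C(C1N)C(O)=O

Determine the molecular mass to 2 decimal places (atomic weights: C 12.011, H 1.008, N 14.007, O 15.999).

144.13 g/mol

First, the molecular formula is C5H8N2O3 (counting implicit H from valence).
  C: 5 × 12.011 = 60.055
  H: 8 × 1.008 = 8.064
  N: 2 × 14.007 = 28.014
  O: 3 × 15.999 = 47.997
Sum: 5×12.011 + 8×1.008 + 2×14.007 + 3×15.999 = 144.130 → 144.13 g/mol.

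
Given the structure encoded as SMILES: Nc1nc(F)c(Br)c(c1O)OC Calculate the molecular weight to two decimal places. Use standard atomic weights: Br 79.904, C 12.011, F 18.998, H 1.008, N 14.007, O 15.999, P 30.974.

237.03 g/mol

First, the molecular formula is C6H6BrFN2O2 (counting implicit H from valence).
  Br: 1 × 79.904 = 79.904
  C: 6 × 12.011 = 72.066
  F: 1 × 18.998 = 18.998
  H: 6 × 1.008 = 6.048
  N: 2 × 14.007 = 28.014
  O: 2 × 15.999 = 31.998
Sum: 1×79.904 + 6×12.011 + 1×18.998 + 6×1.008 + 2×14.007 + 2×15.999 = 237.028 → 237.03 g/mol.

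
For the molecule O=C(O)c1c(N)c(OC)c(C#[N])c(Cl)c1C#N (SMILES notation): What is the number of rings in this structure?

1

In SMILES, each pair of matching ring-closure digits denotes one ring-closing bond; the number of such bonds equals the number of independent rings.
Ring-closure bonds here: 1.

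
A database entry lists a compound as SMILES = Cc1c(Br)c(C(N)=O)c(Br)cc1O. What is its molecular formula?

C8H7Br2NO2

Walk through each heavy atom and fill implicit hydrogens from standard valence (C 4, N 3, O 2, S 2, halogen 1); for lowercase aromatic atoms, an aromatic c carries 1 H when it has two neighbours and 0 H with three, and aromatic n carries 0 H:
  atom 1: C, bond orders sum to 1 (valence 4) → 3 H
  atom 2: aromatic c, 3 neighbours → 0 H
  atom 3: aromatic c, 3 neighbours → 0 H
  atom 4: Br (halogen, monovalent) → 0 H
  atom 5: aromatic c, 3 neighbours → 0 H
  atom 6: C, bond orders sum to 4 (valence 4) → 0 H
  atom 7: N, bond orders sum to 1 (valence 3) → 2 H
  atom 8: O, bond orders sum to 2 (valence 2) → 0 H
  atom 9: aromatic c, 3 neighbours → 0 H
  atom 10: Br (halogen, monovalent) → 0 H
  atom 11: aromatic c, 2 neighbours → 1 H
  atom 12: aromatic c, 3 neighbours → 0 H
  atom 13: O, bond orders sum to 1 (valence 2) → 1 H
Totals → C:8, H:7, Br:2, N:1, O:2.
In Hill order: C8H7Br2NO2.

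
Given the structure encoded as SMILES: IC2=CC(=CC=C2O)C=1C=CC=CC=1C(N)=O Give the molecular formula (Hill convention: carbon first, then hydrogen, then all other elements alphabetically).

C13H10INO2

Walk through each heavy atom and fill implicit hydrogens from standard valence (C 4, N 3, O 2, S 2, halogen 1):
  atom 1: I (halogen, monovalent) → 0 H
  atom 2: C, bond orders sum to 4 (valence 4) → 0 H
  atom 3: C, bond orders sum to 3 (valence 4) → 1 H
  atom 4: C, bond orders sum to 4 (valence 4) → 0 H
  atom 5: C, bond orders sum to 3 (valence 4) → 1 H
  atom 6: C, bond orders sum to 3 (valence 4) → 1 H
  atom 7: C, bond orders sum to 4 (valence 4) → 0 H
  atom 8: O, bond orders sum to 1 (valence 2) → 1 H
  atom 9: C, bond orders sum to 4 (valence 4) → 0 H
  atom 10: C, bond orders sum to 3 (valence 4) → 1 H
  atom 11: C, bond orders sum to 3 (valence 4) → 1 H
  atom 12: C, bond orders sum to 3 (valence 4) → 1 H
  atom 13: C, bond orders sum to 3 (valence 4) → 1 H
  atom 14: C, bond orders sum to 4 (valence 4) → 0 H
  atom 15: C, bond orders sum to 4 (valence 4) → 0 H
  atom 16: N, bond orders sum to 1 (valence 3) → 2 H
  atom 17: O, bond orders sum to 2 (valence 2) → 0 H
Totals → C:13, H:10, I:1, N:1, O:2.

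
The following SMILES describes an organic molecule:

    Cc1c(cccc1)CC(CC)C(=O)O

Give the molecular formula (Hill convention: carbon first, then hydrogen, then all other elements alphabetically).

C12H16O2

Walk through each heavy atom and fill implicit hydrogens from standard valence (C 4, N 3, O 2, S 2, halogen 1); for lowercase aromatic atoms, an aromatic c carries 1 H when it has two neighbours and 0 H with three, and aromatic n carries 0 H:
  atom 1: C, bond orders sum to 1 (valence 4) → 3 H
  atom 2: aromatic c, 3 neighbours → 0 H
  atom 3: aromatic c, 3 neighbours → 0 H
  atom 4: aromatic c, 2 neighbours → 1 H
  atom 5: aromatic c, 2 neighbours → 1 H
  atom 6: aromatic c, 2 neighbours → 1 H
  atom 7: aromatic c, 2 neighbours → 1 H
  atom 8: C, bond orders sum to 2 (valence 4) → 2 H
  atom 9: C, bond orders sum to 3 (valence 4) → 1 H
  atom 10: C, bond orders sum to 2 (valence 4) → 2 H
  atom 11: C, bond orders sum to 1 (valence 4) → 3 H
  atom 12: C, bond orders sum to 4 (valence 4) → 0 H
  atom 13: O, bond orders sum to 2 (valence 2) → 0 H
  atom 14: O, bond orders sum to 1 (valence 2) → 1 H
Totals → C:12, H:16, O:2.
In Hill order: C12H16O2.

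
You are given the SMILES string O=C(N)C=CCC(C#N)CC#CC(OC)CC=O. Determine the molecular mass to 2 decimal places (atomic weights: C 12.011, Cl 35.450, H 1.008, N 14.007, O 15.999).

First, the molecular formula is C13H16N2O3 (counting implicit H from valence).
  C: 13 × 12.011 = 156.143
  H: 16 × 1.008 = 16.128
  N: 2 × 14.007 = 28.014
  O: 3 × 15.999 = 47.997
Sum: 13×12.011 + 16×1.008 + 2×14.007 + 3×15.999 = 248.282 → 248.28 g/mol.

248.28 g/mol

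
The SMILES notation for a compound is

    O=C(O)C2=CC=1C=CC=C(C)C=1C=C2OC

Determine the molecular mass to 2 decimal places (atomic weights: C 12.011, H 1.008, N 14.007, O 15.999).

First, the molecular formula is C13H12O3 (counting implicit H from valence).
  C: 13 × 12.011 = 156.143
  H: 12 × 1.008 = 12.096
  O: 3 × 15.999 = 47.997
Sum: 13×12.011 + 12×1.008 + 3×15.999 = 216.236 → 216.24 g/mol.

216.24 g/mol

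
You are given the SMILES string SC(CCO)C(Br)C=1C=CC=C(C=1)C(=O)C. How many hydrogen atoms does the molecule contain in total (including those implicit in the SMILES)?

Walk through each heavy atom and fill implicit hydrogens from standard valence (C 4, N 3, O 2, S 2, halogen 1):
  atom 1: S, bond orders sum to 1 (valence 2) → 1 H
  atom 2: C, bond orders sum to 3 (valence 4) → 1 H
  atom 3: C, bond orders sum to 2 (valence 4) → 2 H
  atom 4: C, bond orders sum to 2 (valence 4) → 2 H
  atom 5: O, bond orders sum to 1 (valence 2) → 1 H
  atom 6: C, bond orders sum to 3 (valence 4) → 1 H
  atom 7: Br (halogen, monovalent) → 0 H
  atom 8: C, bond orders sum to 4 (valence 4) → 0 H
  atom 9: C, bond orders sum to 3 (valence 4) → 1 H
  atom 10: C, bond orders sum to 3 (valence 4) → 1 H
  atom 11: C, bond orders sum to 3 (valence 4) → 1 H
  atom 12: C, bond orders sum to 4 (valence 4) → 0 H
  atom 13: C, bond orders sum to 3 (valence 4) → 1 H
  atom 14: C, bond orders sum to 4 (valence 4) → 0 H
  atom 15: O, bond orders sum to 2 (valence 2) → 0 H
  atom 16: C, bond orders sum to 1 (valence 4) → 3 H
Total hydrogens: 15.

15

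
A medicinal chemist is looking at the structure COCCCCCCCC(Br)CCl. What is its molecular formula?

Walk through each heavy atom and fill implicit hydrogens from standard valence (C 4, N 3, O 2, S 2, halogen 1):
  atom 1: C, bond orders sum to 1 (valence 4) → 3 H
  atom 2: O, bond orders sum to 2 (valence 2) → 0 H
  atom 3: C, bond orders sum to 2 (valence 4) → 2 H
  atom 4: C, bond orders sum to 2 (valence 4) → 2 H
  atom 5: C, bond orders sum to 2 (valence 4) → 2 H
  atom 6: C, bond orders sum to 2 (valence 4) → 2 H
  atom 7: C, bond orders sum to 2 (valence 4) → 2 H
  atom 8: C, bond orders sum to 2 (valence 4) → 2 H
  atom 9: C, bond orders sum to 2 (valence 4) → 2 H
  atom 10: C, bond orders sum to 3 (valence 4) → 1 H
  atom 11: Br (halogen, monovalent) → 0 H
  atom 12: C, bond orders sum to 2 (valence 4) → 2 H
  atom 13: Cl (halogen, monovalent) → 0 H
Totals → C:10, H:20, Br:1, Cl:1, O:1.

C10H20BrClO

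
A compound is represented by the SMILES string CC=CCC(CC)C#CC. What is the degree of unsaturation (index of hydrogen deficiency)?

Degree of unsaturation = (number of rings) + (number of π bonds).
Ring closures in the SMILES: 0.
π bonds: 1 double bond (each 1 DoU), 1 triple bond (each 2 DoU) → 3 DoU from unsaturation.
Total DoU = 0 + 3 = 3.

3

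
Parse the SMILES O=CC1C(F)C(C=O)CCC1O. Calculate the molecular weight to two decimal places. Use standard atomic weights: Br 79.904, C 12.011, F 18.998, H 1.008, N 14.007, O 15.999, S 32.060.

First, the molecular formula is C8H11FO3 (counting implicit H from valence).
  C: 8 × 12.011 = 96.088
  F: 1 × 18.998 = 18.998
  H: 11 × 1.008 = 11.088
  O: 3 × 15.999 = 47.997
Sum: 8×12.011 + 1×18.998 + 11×1.008 + 3×15.999 = 174.171 → 174.17 g/mol.

174.17 g/mol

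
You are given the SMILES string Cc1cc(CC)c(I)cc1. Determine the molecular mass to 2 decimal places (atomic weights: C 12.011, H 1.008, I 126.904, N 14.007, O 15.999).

246.09 g/mol

First, the molecular formula is C9H11I (counting implicit H from valence).
  C: 9 × 12.011 = 108.099
  H: 11 × 1.008 = 11.088
  I: 1 × 126.904 = 126.904
Sum: 9×12.011 + 11×1.008 + 1×126.904 = 246.091 → 246.09 g/mol.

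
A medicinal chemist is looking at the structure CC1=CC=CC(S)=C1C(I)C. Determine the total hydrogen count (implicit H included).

11

Walk through each heavy atom and fill implicit hydrogens from standard valence (C 4, N 3, O 2, S 2, halogen 1):
  atom 1: C, bond orders sum to 1 (valence 4) → 3 H
  atom 2: C, bond orders sum to 4 (valence 4) → 0 H
  atom 3: C, bond orders sum to 3 (valence 4) → 1 H
  atom 4: C, bond orders sum to 3 (valence 4) → 1 H
  atom 5: C, bond orders sum to 3 (valence 4) → 1 H
  atom 6: C, bond orders sum to 4 (valence 4) → 0 H
  atom 7: S, bond orders sum to 1 (valence 2) → 1 H
  atom 8: C, bond orders sum to 4 (valence 4) → 0 H
  atom 9: C, bond orders sum to 3 (valence 4) → 1 H
  atom 10: I (halogen, monovalent) → 0 H
  atom 11: C, bond orders sum to 1 (valence 4) → 3 H
Total hydrogens: 11.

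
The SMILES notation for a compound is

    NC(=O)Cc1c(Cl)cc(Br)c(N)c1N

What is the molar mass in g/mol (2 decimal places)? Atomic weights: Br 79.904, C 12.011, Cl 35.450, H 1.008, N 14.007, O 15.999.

First, the molecular formula is C8H9BrClN3O (counting implicit H from valence).
  Br: 1 × 79.904 = 79.904
  C: 8 × 12.011 = 96.088
  Cl: 1 × 35.450 = 35.450
  H: 9 × 1.008 = 9.072
  N: 3 × 14.007 = 42.021
  O: 1 × 15.999 = 15.999
Sum: 1×79.904 + 8×12.011 + 1×35.450 + 9×1.008 + 3×14.007 + 1×15.999 = 278.534 → 278.53 g/mol.

278.53 g/mol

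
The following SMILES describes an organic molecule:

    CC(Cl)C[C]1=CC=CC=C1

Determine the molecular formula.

Walk through each heavy atom and fill implicit hydrogens from standard valence (C 4, N 3, O 2, S 2, halogen 1):
  atom 1: C, bond orders sum to 1 (valence 4) → 3 H
  atom 2: C, bond orders sum to 3 (valence 4) → 1 H
  atom 3: Cl (halogen, monovalent) → 0 H
  atom 4: C, bond orders sum to 2 (valence 4) → 2 H
  atom 5: C with explicit H count 0
  atom 6: C, bond orders sum to 3 (valence 4) → 1 H
  atom 7: C, bond orders sum to 3 (valence 4) → 1 H
  atom 8: C, bond orders sum to 3 (valence 4) → 1 H
  atom 9: C, bond orders sum to 3 (valence 4) → 1 H
  atom 10: C, bond orders sum to 3 (valence 4) → 1 H
Totals → C:9, H:11, Cl:1.

C9H11Cl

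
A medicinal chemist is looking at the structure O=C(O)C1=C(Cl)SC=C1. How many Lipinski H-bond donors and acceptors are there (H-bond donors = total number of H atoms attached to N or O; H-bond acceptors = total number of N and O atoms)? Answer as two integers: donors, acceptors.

1, 2

Donors: find every N or O and count the H atoms it carries.
  atom 1 (O): bond orders sum to 2 → 0 H
  atom 3 (O): bond orders sum to 1 → 1 H
Lipinski HBD = 1.
Acceptors: N atoms = 0, O atoms = 2 → HBA = 2.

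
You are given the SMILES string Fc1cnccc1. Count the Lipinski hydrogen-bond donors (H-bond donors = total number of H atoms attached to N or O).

0

Donors: find every N or O and count the H atoms it carries.
  atom 4 (N): bond orders sum to 3 → 0 H
Lipinski HBD = 0.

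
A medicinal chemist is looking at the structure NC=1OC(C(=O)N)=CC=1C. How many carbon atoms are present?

Count every carbon token in the SMILES (each C, including those in ring-closure positions and inside branches).
Carbon count: 6.

6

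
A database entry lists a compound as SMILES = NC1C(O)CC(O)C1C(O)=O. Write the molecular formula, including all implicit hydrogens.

Walk through each heavy atom and fill implicit hydrogens from standard valence (C 4, N 3, O 2, S 2, halogen 1):
  atom 1: N, bond orders sum to 1 (valence 3) → 2 H
  atom 2: C, bond orders sum to 3 (valence 4) → 1 H
  atom 3: C, bond orders sum to 3 (valence 4) → 1 H
  atom 4: O, bond orders sum to 1 (valence 2) → 1 H
  atom 5: C, bond orders sum to 2 (valence 4) → 2 H
  atom 6: C, bond orders sum to 3 (valence 4) → 1 H
  atom 7: O, bond orders sum to 1 (valence 2) → 1 H
  atom 8: C, bond orders sum to 3 (valence 4) → 1 H
  atom 9: C, bond orders sum to 4 (valence 4) → 0 H
  atom 10: O, bond orders sum to 1 (valence 2) → 1 H
  atom 11: O, bond orders sum to 2 (valence 2) → 0 H
Totals → C:6, H:11, N:1, O:4.
In Hill order: C6H11NO4.

C6H11NO4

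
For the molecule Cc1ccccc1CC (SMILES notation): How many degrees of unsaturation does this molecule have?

Molecular formula: C9H12.
DoU = (2C + 2 + N − H − X) / 2, where X is the halogen count and O/S are ignored.
    = (2·9 + 2 + 0 − 12 − 0) / 2 = 8 / 2 = 4.

4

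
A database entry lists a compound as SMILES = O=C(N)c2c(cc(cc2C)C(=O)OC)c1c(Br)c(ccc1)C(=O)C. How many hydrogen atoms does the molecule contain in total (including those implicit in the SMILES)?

16

Walk through each heavy atom and fill implicit hydrogens from standard valence (C 4, N 3, O 2, S 2, halogen 1); for lowercase aromatic atoms, an aromatic c carries 1 H when it has two neighbours and 0 H with three, and aromatic n carries 0 H:
  atom 1: O, bond orders sum to 2 (valence 2) → 0 H
  atom 2: C, bond orders sum to 4 (valence 4) → 0 H
  atom 3: N, bond orders sum to 1 (valence 3) → 2 H
  atom 4: aromatic c, 3 neighbours → 0 H
  atom 5: aromatic c, 3 neighbours → 0 H
  atom 6: aromatic c, 2 neighbours → 1 H
  atom 7: aromatic c, 3 neighbours → 0 H
  atom 8: aromatic c, 2 neighbours → 1 H
  atom 9: aromatic c, 3 neighbours → 0 H
  atom 10: C, bond orders sum to 1 (valence 4) → 3 H
  atom 11: C, bond orders sum to 4 (valence 4) → 0 H
  atom 12: O, bond orders sum to 2 (valence 2) → 0 H
  atom 13: O, bond orders sum to 2 (valence 2) → 0 H
  atom 14: C, bond orders sum to 1 (valence 4) → 3 H
  atom 15: aromatic c, 3 neighbours → 0 H
  atom 16: aromatic c, 3 neighbours → 0 H
  atom 17: Br (halogen, monovalent) → 0 H
  atom 18: aromatic c, 3 neighbours → 0 H
  atom 19: aromatic c, 2 neighbours → 1 H
  atom 20: aromatic c, 2 neighbours → 1 H
  atom 21: aromatic c, 2 neighbours → 1 H
  atom 22: C, bond orders sum to 4 (valence 4) → 0 H
  atom 23: O, bond orders sum to 2 (valence 2) → 0 H
  atom 24: C, bond orders sum to 1 (valence 4) → 3 H
Total hydrogens: 16.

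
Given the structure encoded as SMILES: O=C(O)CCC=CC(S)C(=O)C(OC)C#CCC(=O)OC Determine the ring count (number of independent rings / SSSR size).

In SMILES, each pair of matching ring-closure digits denotes one ring-closing bond; the number of such bonds equals the number of independent rings.
Ring-closure bonds here: 0.

0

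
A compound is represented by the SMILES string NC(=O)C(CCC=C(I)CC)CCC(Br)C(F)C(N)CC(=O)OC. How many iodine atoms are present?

Scan the SMILES for I atoms (remember two-letter symbols like Cl and Br are single atoms).
Iodine count: 1.

1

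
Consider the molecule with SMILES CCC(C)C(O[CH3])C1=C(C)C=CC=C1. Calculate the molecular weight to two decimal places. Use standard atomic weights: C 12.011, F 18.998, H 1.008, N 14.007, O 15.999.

First, the molecular formula is C13H20O (counting implicit H from valence).
  C: 13 × 12.011 = 156.143
  H: 20 × 1.008 = 20.160
  O: 1 × 15.999 = 15.999
Sum: 13×12.011 + 20×1.008 + 1×15.999 = 192.302 → 192.30 g/mol.

192.30 g/mol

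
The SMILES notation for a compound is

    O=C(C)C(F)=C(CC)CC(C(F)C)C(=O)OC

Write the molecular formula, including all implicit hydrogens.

Walk through each heavy atom and fill implicit hydrogens from standard valence (C 4, N 3, O 2, S 2, halogen 1):
  atom 1: O, bond orders sum to 2 (valence 2) → 0 H
  atom 2: C, bond orders sum to 4 (valence 4) → 0 H
  atom 3: C, bond orders sum to 1 (valence 4) → 3 H
  atom 4: C, bond orders sum to 4 (valence 4) → 0 H
  atom 5: F (halogen, monovalent) → 0 H
  atom 6: C, bond orders sum to 4 (valence 4) → 0 H
  atom 7: C, bond orders sum to 2 (valence 4) → 2 H
  atom 8: C, bond orders sum to 1 (valence 4) → 3 H
  atom 9: C, bond orders sum to 2 (valence 4) → 2 H
  atom 10: C, bond orders sum to 3 (valence 4) → 1 H
  atom 11: C, bond orders sum to 3 (valence 4) → 1 H
  atom 12: F (halogen, monovalent) → 0 H
  atom 13: C, bond orders sum to 1 (valence 4) → 3 H
  atom 14: C, bond orders sum to 4 (valence 4) → 0 H
  atom 15: O, bond orders sum to 2 (valence 2) → 0 H
  atom 16: O, bond orders sum to 2 (valence 2) → 0 H
  atom 17: C, bond orders sum to 1 (valence 4) → 3 H
Totals → C:12, H:18, F:2, O:3.
In Hill order: C12H18F2O3.

C12H18F2O3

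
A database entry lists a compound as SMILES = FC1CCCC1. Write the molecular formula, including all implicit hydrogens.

C5H9F

Walk through each heavy atom and fill implicit hydrogens from standard valence (C 4, N 3, O 2, S 2, halogen 1):
  atom 1: F (halogen, monovalent) → 0 H
  atom 2: C, bond orders sum to 3 (valence 4) → 1 H
  atom 3: C, bond orders sum to 2 (valence 4) → 2 H
  atom 4: C, bond orders sum to 2 (valence 4) → 2 H
  atom 5: C, bond orders sum to 2 (valence 4) → 2 H
  atom 6: C, bond orders sum to 2 (valence 4) → 2 H
Totals → C:5, H:9, F:1.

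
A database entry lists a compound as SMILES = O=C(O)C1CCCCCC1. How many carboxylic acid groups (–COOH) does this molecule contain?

The carboxylic acid motif appears at heavy-atom position 2 in the SMILES.
Carboxylic acid count: 1.

1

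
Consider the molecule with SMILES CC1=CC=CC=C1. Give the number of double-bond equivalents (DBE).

Degree of unsaturation = (number of rings) + (number of π bonds).
Ring closures in the SMILES: 1.
π bonds: 3 double bonds (each 1 DoU) → 3 DoU from unsaturation.
Total DoU = 1 + 3 = 4.

4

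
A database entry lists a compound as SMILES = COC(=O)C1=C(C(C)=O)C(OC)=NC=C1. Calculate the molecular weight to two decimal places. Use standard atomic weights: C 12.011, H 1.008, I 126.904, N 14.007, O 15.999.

First, the molecular formula is C10H11NO4 (counting implicit H from valence).
  C: 10 × 12.011 = 120.110
  H: 11 × 1.008 = 11.088
  N: 1 × 14.007 = 14.007
  O: 4 × 15.999 = 63.996
Sum: 10×12.011 + 11×1.008 + 1×14.007 + 4×15.999 = 209.201 → 209.20 g/mol.

209.20 g/mol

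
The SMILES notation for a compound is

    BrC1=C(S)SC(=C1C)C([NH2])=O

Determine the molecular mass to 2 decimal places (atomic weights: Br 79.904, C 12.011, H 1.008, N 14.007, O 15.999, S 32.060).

First, the molecular formula is C6H6BrNOS2 (counting implicit H from valence).
  Br: 1 × 79.904 = 79.904
  C: 6 × 12.011 = 72.066
  H: 6 × 1.008 = 6.048
  N: 1 × 14.007 = 14.007
  O: 1 × 15.999 = 15.999
  S: 2 × 32.060 = 64.120
Sum: 1×79.904 + 6×12.011 + 6×1.008 + 1×14.007 + 1×15.999 + 2×32.060 = 252.144 → 252.14 g/mol.

252.14 g/mol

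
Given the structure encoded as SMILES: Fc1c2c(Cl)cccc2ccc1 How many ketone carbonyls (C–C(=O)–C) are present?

Scan the SMILES for the ketone motif — none present.

0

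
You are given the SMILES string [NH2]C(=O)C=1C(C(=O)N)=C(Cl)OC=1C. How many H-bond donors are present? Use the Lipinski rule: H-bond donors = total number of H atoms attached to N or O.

Donors: find every N or O and count the H atoms it carries.
  atom 1 (N): bond orders sum to 1 → 2 H
  atom 3 (O): bond orders sum to 2 → 0 H
  atom 7 (O): bond orders sum to 2 → 0 H
  atom 8 (N): bond orders sum to 1 → 2 H
  atom 11 (O): bond orders sum to 2 → 0 H
Lipinski HBD = 4.

4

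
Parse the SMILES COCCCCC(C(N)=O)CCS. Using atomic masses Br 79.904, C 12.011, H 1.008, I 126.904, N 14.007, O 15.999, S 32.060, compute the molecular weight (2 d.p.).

First, the molecular formula is C9H19NO2S (counting implicit H from valence).
  C: 9 × 12.011 = 108.099
  H: 19 × 1.008 = 19.152
  N: 1 × 14.007 = 14.007
  O: 2 × 15.999 = 31.998
  S: 1 × 32.060 = 32.060
Sum: 9×12.011 + 19×1.008 + 1×14.007 + 2×15.999 + 1×32.060 = 205.316 → 205.32 g/mol.

205.32 g/mol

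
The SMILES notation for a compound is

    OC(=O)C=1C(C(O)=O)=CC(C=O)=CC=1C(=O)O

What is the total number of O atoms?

Scan the SMILES for O atoms (remember two-letter symbols like Cl and Br are single atoms).
Oxygen count: 7.

7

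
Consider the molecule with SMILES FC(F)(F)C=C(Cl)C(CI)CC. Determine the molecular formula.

C7H9ClF3I

Walk through each heavy atom and fill implicit hydrogens from standard valence (C 4, N 3, O 2, S 2, halogen 1):
  atom 1: F (halogen, monovalent) → 0 H
  atom 2: C, bond orders sum to 4 (valence 4) → 0 H
  atom 3: F (halogen, monovalent) → 0 H
  atom 4: F (halogen, monovalent) → 0 H
  atom 5: C, bond orders sum to 3 (valence 4) → 1 H
  atom 6: C, bond orders sum to 4 (valence 4) → 0 H
  atom 7: Cl (halogen, monovalent) → 0 H
  atom 8: C, bond orders sum to 3 (valence 4) → 1 H
  atom 9: C, bond orders sum to 2 (valence 4) → 2 H
  atom 10: I (halogen, monovalent) → 0 H
  atom 11: C, bond orders sum to 2 (valence 4) → 2 H
  atom 12: C, bond orders sum to 1 (valence 4) → 3 H
Totals → C:7, H:9, Cl:1, F:3, I:1.
In Hill order: C7H9ClF3I.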